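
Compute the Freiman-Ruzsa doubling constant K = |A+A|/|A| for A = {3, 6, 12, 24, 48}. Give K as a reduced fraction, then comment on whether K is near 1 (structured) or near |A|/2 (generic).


|A| = 5.
Compute A + A by enumerating all 25 pairs.
A + A = {6, 9, 12, 15, 18, 24, 27, 30, 36, 48, 51, 54, 60, 72, 96}, so |A + A| = 15.
K = |A + A| / |A| = 15/5 = 3/1 ≈ 3.0000.
Reference: AP of size 5 gives K = 9/5 ≈ 1.8000; a fully generic set of size 5 gives K ≈ 3.0000.

|A| = 5, |A + A| = 15, K = 15/5 = 3/1.


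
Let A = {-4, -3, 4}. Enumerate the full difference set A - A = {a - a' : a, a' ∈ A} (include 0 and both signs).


A - A = {a - a' : a, a' ∈ A}.
Compute a - a' for each ordered pair (a, a'):
a = -4: -4--4=0, -4--3=-1, -4-4=-8
a = -3: -3--4=1, -3--3=0, -3-4=-7
a = 4: 4--4=8, 4--3=7, 4-4=0
Collecting distinct values (and noting 0 appears from a-a):
A - A = {-8, -7, -1, 0, 1, 7, 8}
|A - A| = 7

A - A = {-8, -7, -1, 0, 1, 7, 8}


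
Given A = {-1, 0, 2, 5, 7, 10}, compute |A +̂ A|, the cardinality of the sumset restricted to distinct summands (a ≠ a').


Restricted sumset: A +̂ A = {a + a' : a ∈ A, a' ∈ A, a ≠ a'}.
Equivalently, take A + A and drop any sum 2a that is achievable ONLY as a + a for a ∈ A (i.e. sums representable only with equal summands).
Enumerate pairs (a, a') with a < a' (symmetric, so each unordered pair gives one sum; this covers all a ≠ a'):
  -1 + 0 = -1
  -1 + 2 = 1
  -1 + 5 = 4
  -1 + 7 = 6
  -1 + 10 = 9
  0 + 2 = 2
  0 + 5 = 5
  0 + 7 = 7
  0 + 10 = 10
  2 + 5 = 7
  2 + 7 = 9
  2 + 10 = 12
  5 + 7 = 12
  5 + 10 = 15
  7 + 10 = 17
Collected distinct sums: {-1, 1, 2, 4, 5, 6, 7, 9, 10, 12, 15, 17}
|A +̂ A| = 12
(Reference bound: |A +̂ A| ≥ 2|A| - 3 for |A| ≥ 2, with |A| = 6 giving ≥ 9.)

|A +̂ A| = 12


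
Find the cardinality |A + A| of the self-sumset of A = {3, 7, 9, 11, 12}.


A + A = {a + a' : a, a' ∈ A}; |A| = 5.
General bounds: 2|A| - 1 ≤ |A + A| ≤ |A|(|A|+1)/2, i.e. 9 ≤ |A + A| ≤ 15.
Lower bound 2|A|-1 is attained iff A is an arithmetic progression.
Enumerate sums a + a' for a ≤ a' (symmetric, so this suffices):
a = 3: 3+3=6, 3+7=10, 3+9=12, 3+11=14, 3+12=15
a = 7: 7+7=14, 7+9=16, 7+11=18, 7+12=19
a = 9: 9+9=18, 9+11=20, 9+12=21
a = 11: 11+11=22, 11+12=23
a = 12: 12+12=24
Distinct sums: {6, 10, 12, 14, 15, 16, 18, 19, 20, 21, 22, 23, 24}
|A + A| = 13

|A + A| = 13


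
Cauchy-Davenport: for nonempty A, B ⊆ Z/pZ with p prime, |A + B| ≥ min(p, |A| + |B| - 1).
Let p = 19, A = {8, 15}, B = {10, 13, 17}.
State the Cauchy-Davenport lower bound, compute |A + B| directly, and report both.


Cauchy-Davenport: |A + B| ≥ min(p, |A| + |B| - 1) for A, B nonempty in Z/pZ.
|A| = 2, |B| = 3, p = 19.
CD lower bound = min(19, 2 + 3 - 1) = min(19, 4) = 4.
Compute A + B mod 19 directly:
a = 8: 8+10=18, 8+13=2, 8+17=6
a = 15: 15+10=6, 15+13=9, 15+17=13
A + B = {2, 6, 9, 13, 18}, so |A + B| = 5.
Verify: 5 ≥ 4? Yes ✓.

CD lower bound = 4, actual |A + B| = 5.


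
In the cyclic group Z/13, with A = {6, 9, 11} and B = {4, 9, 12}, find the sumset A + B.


Work in Z/13Z: reduce every sum a + b modulo 13.
Enumerate all 9 pairs:
a = 6: 6+4=10, 6+9=2, 6+12=5
a = 9: 9+4=0, 9+9=5, 9+12=8
a = 11: 11+4=2, 11+9=7, 11+12=10
Distinct residues collected: {0, 2, 5, 7, 8, 10}
|A + B| = 6 (out of 13 total residues).

A + B = {0, 2, 5, 7, 8, 10}


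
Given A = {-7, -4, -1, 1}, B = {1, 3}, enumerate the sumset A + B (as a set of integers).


A + B = {a + b : a ∈ A, b ∈ B}.
Enumerate all |A|·|B| = 4·2 = 8 pairs (a, b) and collect distinct sums.
a = -7: -7+1=-6, -7+3=-4
a = -4: -4+1=-3, -4+3=-1
a = -1: -1+1=0, -1+3=2
a = 1: 1+1=2, 1+3=4
Collecting distinct sums: A + B = {-6, -4, -3, -1, 0, 2, 4}
|A + B| = 7

A + B = {-6, -4, -3, -1, 0, 2, 4}


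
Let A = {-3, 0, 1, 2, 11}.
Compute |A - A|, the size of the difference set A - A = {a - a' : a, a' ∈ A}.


A - A = {a - a' : a, a' ∈ A}; |A| = 5.
Bounds: 2|A|-1 ≤ |A - A| ≤ |A|² - |A| + 1, i.e. 9 ≤ |A - A| ≤ 21.
Note: 0 ∈ A - A always (from a - a). The set is symmetric: if d ∈ A - A then -d ∈ A - A.
Enumerate nonzero differences d = a - a' with a > a' (then include -d):
Positive differences: {1, 2, 3, 4, 5, 9, 10, 11, 14}
Full difference set: {0} ∪ (positive diffs) ∪ (negative diffs).
|A - A| = 1 + 2·9 = 19 (matches direct enumeration: 19).

|A - A| = 19


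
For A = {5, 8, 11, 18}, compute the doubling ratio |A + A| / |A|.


|A| = 4.
Compute A + A by enumerating all 16 pairs.
A + A = {10, 13, 16, 19, 22, 23, 26, 29, 36}, so |A + A| = 9.
K = |A + A| / |A| = 9/4 (already in lowest terms) ≈ 2.2500.
Reference: AP of size 4 gives K = 7/4 ≈ 1.7500; a fully generic set of size 4 gives K ≈ 2.5000.

|A| = 4, |A + A| = 9, K = 9/4.


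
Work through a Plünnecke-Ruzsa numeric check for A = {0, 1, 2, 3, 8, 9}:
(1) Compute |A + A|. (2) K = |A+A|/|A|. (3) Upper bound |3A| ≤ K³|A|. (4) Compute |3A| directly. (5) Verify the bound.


|A| = 6.
Step 1: Compute A + A by enumerating all 36 pairs.
A + A = {0, 1, 2, 3, 4, 5, 6, 8, 9, 10, 11, 12, 16, 17, 18}, so |A + A| = 15.
Step 2: Doubling constant K = |A + A|/|A| = 15/6 = 15/6 ≈ 2.5000.
Step 3: Plünnecke-Ruzsa gives |3A| ≤ K³·|A| = (2.5000)³ · 6 ≈ 93.7500.
Step 4: Compute 3A = A + A + A directly by enumerating all triples (a,b,c) ∈ A³; |3A| = 26.
Step 5: Check 26 ≤ 93.7500? Yes ✓.

K = 15/6, Plünnecke-Ruzsa bound K³|A| ≈ 93.7500, |3A| = 26, inequality holds.


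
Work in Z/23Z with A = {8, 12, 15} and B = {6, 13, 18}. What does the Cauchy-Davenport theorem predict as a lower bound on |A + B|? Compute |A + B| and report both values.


Cauchy-Davenport: |A + B| ≥ min(p, |A| + |B| - 1) for A, B nonempty in Z/pZ.
|A| = 3, |B| = 3, p = 23.
CD lower bound = min(23, 3 + 3 - 1) = min(23, 5) = 5.
Compute A + B mod 23 directly:
a = 8: 8+6=14, 8+13=21, 8+18=3
a = 12: 12+6=18, 12+13=2, 12+18=7
a = 15: 15+6=21, 15+13=5, 15+18=10
A + B = {2, 3, 5, 7, 10, 14, 18, 21}, so |A + B| = 8.
Verify: 8 ≥ 5? Yes ✓.

CD lower bound = 5, actual |A + B| = 8.


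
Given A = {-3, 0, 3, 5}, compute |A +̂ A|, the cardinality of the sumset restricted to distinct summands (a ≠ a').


Restricted sumset: A +̂ A = {a + a' : a ∈ A, a' ∈ A, a ≠ a'}.
Equivalently, take A + A and drop any sum 2a that is achievable ONLY as a + a for a ∈ A (i.e. sums representable only with equal summands).
Enumerate pairs (a, a') with a < a' (symmetric, so each unordered pair gives one sum; this covers all a ≠ a'):
  -3 + 0 = -3
  -3 + 3 = 0
  -3 + 5 = 2
  0 + 3 = 3
  0 + 5 = 5
  3 + 5 = 8
Collected distinct sums: {-3, 0, 2, 3, 5, 8}
|A +̂ A| = 6
(Reference bound: |A +̂ A| ≥ 2|A| - 3 for |A| ≥ 2, with |A| = 4 giving ≥ 5.)

|A +̂ A| = 6


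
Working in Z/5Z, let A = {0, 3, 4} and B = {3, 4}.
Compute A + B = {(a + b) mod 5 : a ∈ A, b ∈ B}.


Work in Z/5Z: reduce every sum a + b modulo 5.
Enumerate all 6 pairs:
a = 0: 0+3=3, 0+4=4
a = 3: 3+3=1, 3+4=2
a = 4: 4+3=2, 4+4=3
Distinct residues collected: {1, 2, 3, 4}
|A + B| = 4 (out of 5 total residues).

A + B = {1, 2, 3, 4}


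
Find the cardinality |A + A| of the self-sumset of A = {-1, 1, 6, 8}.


A + A = {a + a' : a, a' ∈ A}; |A| = 4.
General bounds: 2|A| - 1 ≤ |A + A| ≤ |A|(|A|+1)/2, i.e. 7 ≤ |A + A| ≤ 10.
Lower bound 2|A|-1 is attained iff A is an arithmetic progression.
Enumerate sums a + a' for a ≤ a' (symmetric, so this suffices):
a = -1: -1+-1=-2, -1+1=0, -1+6=5, -1+8=7
a = 1: 1+1=2, 1+6=7, 1+8=9
a = 6: 6+6=12, 6+8=14
a = 8: 8+8=16
Distinct sums: {-2, 0, 2, 5, 7, 9, 12, 14, 16}
|A + A| = 9

|A + A| = 9


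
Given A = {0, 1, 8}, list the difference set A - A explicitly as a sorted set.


A - A = {a - a' : a, a' ∈ A}.
Compute a - a' for each ordered pair (a, a'):
a = 0: 0-0=0, 0-1=-1, 0-8=-8
a = 1: 1-0=1, 1-1=0, 1-8=-7
a = 8: 8-0=8, 8-1=7, 8-8=0
Collecting distinct values (and noting 0 appears from a-a):
A - A = {-8, -7, -1, 0, 1, 7, 8}
|A - A| = 7

A - A = {-8, -7, -1, 0, 1, 7, 8}


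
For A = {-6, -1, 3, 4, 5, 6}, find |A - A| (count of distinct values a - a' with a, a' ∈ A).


A - A = {a - a' : a, a' ∈ A}; |A| = 6.
Bounds: 2|A|-1 ≤ |A - A| ≤ |A|² - |A| + 1, i.e. 11 ≤ |A - A| ≤ 31.
Note: 0 ∈ A - A always (from a - a). The set is symmetric: if d ∈ A - A then -d ∈ A - A.
Enumerate nonzero differences d = a - a' with a > a' (then include -d):
Positive differences: {1, 2, 3, 4, 5, 6, 7, 9, 10, 11, 12}
Full difference set: {0} ∪ (positive diffs) ∪ (negative diffs).
|A - A| = 1 + 2·11 = 23 (matches direct enumeration: 23).

|A - A| = 23


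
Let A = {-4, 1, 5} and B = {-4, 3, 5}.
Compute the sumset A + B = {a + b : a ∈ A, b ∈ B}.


A + B = {a + b : a ∈ A, b ∈ B}.
Enumerate all |A|·|B| = 3·3 = 9 pairs (a, b) and collect distinct sums.
a = -4: -4+-4=-8, -4+3=-1, -4+5=1
a = 1: 1+-4=-3, 1+3=4, 1+5=6
a = 5: 5+-4=1, 5+3=8, 5+5=10
Collecting distinct sums: A + B = {-8, -3, -1, 1, 4, 6, 8, 10}
|A + B| = 8

A + B = {-8, -3, -1, 1, 4, 6, 8, 10}


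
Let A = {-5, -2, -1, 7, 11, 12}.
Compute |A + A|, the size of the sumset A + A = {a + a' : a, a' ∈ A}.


A + A = {a + a' : a, a' ∈ A}; |A| = 6.
General bounds: 2|A| - 1 ≤ |A + A| ≤ |A|(|A|+1)/2, i.e. 11 ≤ |A + A| ≤ 21.
Lower bound 2|A|-1 is attained iff A is an arithmetic progression.
Enumerate sums a + a' for a ≤ a' (symmetric, so this suffices):
a = -5: -5+-5=-10, -5+-2=-7, -5+-1=-6, -5+7=2, -5+11=6, -5+12=7
a = -2: -2+-2=-4, -2+-1=-3, -2+7=5, -2+11=9, -2+12=10
a = -1: -1+-1=-2, -1+7=6, -1+11=10, -1+12=11
a = 7: 7+7=14, 7+11=18, 7+12=19
a = 11: 11+11=22, 11+12=23
a = 12: 12+12=24
Distinct sums: {-10, -7, -6, -4, -3, -2, 2, 5, 6, 7, 9, 10, 11, 14, 18, 19, 22, 23, 24}
|A + A| = 19

|A + A| = 19


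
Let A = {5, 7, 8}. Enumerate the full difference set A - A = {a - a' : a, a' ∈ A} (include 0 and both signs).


A - A = {a - a' : a, a' ∈ A}.
Compute a - a' for each ordered pair (a, a'):
a = 5: 5-5=0, 5-7=-2, 5-8=-3
a = 7: 7-5=2, 7-7=0, 7-8=-1
a = 8: 8-5=3, 8-7=1, 8-8=0
Collecting distinct values (and noting 0 appears from a-a):
A - A = {-3, -2, -1, 0, 1, 2, 3}
|A - A| = 7

A - A = {-3, -2, -1, 0, 1, 2, 3}


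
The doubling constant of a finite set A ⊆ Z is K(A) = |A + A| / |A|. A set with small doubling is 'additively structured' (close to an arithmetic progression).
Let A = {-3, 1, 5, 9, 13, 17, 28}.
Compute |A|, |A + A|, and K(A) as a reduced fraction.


|A| = 7.
Compute A + A by enumerating all 49 pairs.
A + A = {-6, -2, 2, 6, 10, 14, 18, 22, 25, 26, 29, 30, 33, 34, 37, 41, 45, 56}, so |A + A| = 18.
K = |A + A| / |A| = 18/7 (already in lowest terms) ≈ 2.5714.
Reference: AP of size 7 gives K = 13/7 ≈ 1.8571; a fully generic set of size 7 gives K ≈ 4.0000.

|A| = 7, |A + A| = 18, K = 18/7.


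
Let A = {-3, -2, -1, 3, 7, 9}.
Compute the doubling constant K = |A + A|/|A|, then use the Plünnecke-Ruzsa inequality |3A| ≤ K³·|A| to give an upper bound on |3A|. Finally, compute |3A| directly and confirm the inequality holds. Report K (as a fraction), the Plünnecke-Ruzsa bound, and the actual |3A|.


|A| = 6.
Step 1: Compute A + A by enumerating all 36 pairs.
A + A = {-6, -5, -4, -3, -2, 0, 1, 2, 4, 5, 6, 7, 8, 10, 12, 14, 16, 18}, so |A + A| = 18.
Step 2: Doubling constant K = |A + A|/|A| = 18/6 = 18/6 ≈ 3.0000.
Step 3: Plünnecke-Ruzsa gives |3A| ≤ K³·|A| = (3.0000)³ · 6 ≈ 162.0000.
Step 4: Compute 3A = A + A + A directly by enumerating all triples (a,b,c) ∈ A³; |3A| = 32.
Step 5: Check 32 ≤ 162.0000? Yes ✓.

K = 18/6, Plünnecke-Ruzsa bound K³|A| ≈ 162.0000, |3A| = 32, inequality holds.


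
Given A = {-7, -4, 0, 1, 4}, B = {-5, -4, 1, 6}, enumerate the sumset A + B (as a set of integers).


A + B = {a + b : a ∈ A, b ∈ B}.
Enumerate all |A|·|B| = 5·4 = 20 pairs (a, b) and collect distinct sums.
a = -7: -7+-5=-12, -7+-4=-11, -7+1=-6, -7+6=-1
a = -4: -4+-5=-9, -4+-4=-8, -4+1=-3, -4+6=2
a = 0: 0+-5=-5, 0+-4=-4, 0+1=1, 0+6=6
a = 1: 1+-5=-4, 1+-4=-3, 1+1=2, 1+6=7
a = 4: 4+-5=-1, 4+-4=0, 4+1=5, 4+6=10
Collecting distinct sums: A + B = {-12, -11, -9, -8, -6, -5, -4, -3, -1, 0, 1, 2, 5, 6, 7, 10}
|A + B| = 16

A + B = {-12, -11, -9, -8, -6, -5, -4, -3, -1, 0, 1, 2, 5, 6, 7, 10}


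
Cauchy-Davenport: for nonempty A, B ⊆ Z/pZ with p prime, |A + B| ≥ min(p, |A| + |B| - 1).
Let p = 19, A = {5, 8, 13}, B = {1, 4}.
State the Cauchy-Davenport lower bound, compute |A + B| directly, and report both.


Cauchy-Davenport: |A + B| ≥ min(p, |A| + |B| - 1) for A, B nonempty in Z/pZ.
|A| = 3, |B| = 2, p = 19.
CD lower bound = min(19, 3 + 2 - 1) = min(19, 4) = 4.
Compute A + B mod 19 directly:
a = 5: 5+1=6, 5+4=9
a = 8: 8+1=9, 8+4=12
a = 13: 13+1=14, 13+4=17
A + B = {6, 9, 12, 14, 17}, so |A + B| = 5.
Verify: 5 ≥ 4? Yes ✓.

CD lower bound = 4, actual |A + B| = 5.


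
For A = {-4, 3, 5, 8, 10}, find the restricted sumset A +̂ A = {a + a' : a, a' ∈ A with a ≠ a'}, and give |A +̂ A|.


Restricted sumset: A +̂ A = {a + a' : a ∈ A, a' ∈ A, a ≠ a'}.
Equivalently, take A + A and drop any sum 2a that is achievable ONLY as a + a for a ∈ A (i.e. sums representable only with equal summands).
Enumerate pairs (a, a') with a < a' (symmetric, so each unordered pair gives one sum; this covers all a ≠ a'):
  -4 + 3 = -1
  -4 + 5 = 1
  -4 + 8 = 4
  -4 + 10 = 6
  3 + 5 = 8
  3 + 8 = 11
  3 + 10 = 13
  5 + 8 = 13
  5 + 10 = 15
  8 + 10 = 18
Collected distinct sums: {-1, 1, 4, 6, 8, 11, 13, 15, 18}
|A +̂ A| = 9
(Reference bound: |A +̂ A| ≥ 2|A| - 3 for |A| ≥ 2, with |A| = 5 giving ≥ 7.)

|A +̂ A| = 9


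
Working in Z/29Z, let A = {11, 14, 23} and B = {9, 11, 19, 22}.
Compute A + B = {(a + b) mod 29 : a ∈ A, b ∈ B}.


Work in Z/29Z: reduce every sum a + b modulo 29.
Enumerate all 12 pairs:
a = 11: 11+9=20, 11+11=22, 11+19=1, 11+22=4
a = 14: 14+9=23, 14+11=25, 14+19=4, 14+22=7
a = 23: 23+9=3, 23+11=5, 23+19=13, 23+22=16
Distinct residues collected: {1, 3, 4, 5, 7, 13, 16, 20, 22, 23, 25}
|A + B| = 11 (out of 29 total residues).

A + B = {1, 3, 4, 5, 7, 13, 16, 20, 22, 23, 25}


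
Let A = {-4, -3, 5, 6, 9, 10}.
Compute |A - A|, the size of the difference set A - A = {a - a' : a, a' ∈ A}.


A - A = {a - a' : a, a' ∈ A}; |A| = 6.
Bounds: 2|A|-1 ≤ |A - A| ≤ |A|² - |A| + 1, i.e. 11 ≤ |A - A| ≤ 31.
Note: 0 ∈ A - A always (from a - a). The set is symmetric: if d ∈ A - A then -d ∈ A - A.
Enumerate nonzero differences d = a - a' with a > a' (then include -d):
Positive differences: {1, 3, 4, 5, 8, 9, 10, 12, 13, 14}
Full difference set: {0} ∪ (positive diffs) ∪ (negative diffs).
|A - A| = 1 + 2·10 = 21 (matches direct enumeration: 21).

|A - A| = 21


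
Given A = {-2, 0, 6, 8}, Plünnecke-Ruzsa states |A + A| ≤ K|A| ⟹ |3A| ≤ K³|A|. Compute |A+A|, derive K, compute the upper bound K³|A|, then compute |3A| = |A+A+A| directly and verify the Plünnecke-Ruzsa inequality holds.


|A| = 4.
Step 1: Compute A + A by enumerating all 16 pairs.
A + A = {-4, -2, 0, 4, 6, 8, 12, 14, 16}, so |A + A| = 9.
Step 2: Doubling constant K = |A + A|/|A| = 9/4 = 9/4 ≈ 2.2500.
Step 3: Plünnecke-Ruzsa gives |3A| ≤ K³·|A| = (2.2500)³ · 4 ≈ 45.5625.
Step 4: Compute 3A = A + A + A directly by enumerating all triples (a,b,c) ∈ A³; |3A| = 16.
Step 5: Check 16 ≤ 45.5625? Yes ✓.

K = 9/4, Plünnecke-Ruzsa bound K³|A| ≈ 45.5625, |3A| = 16, inequality holds.


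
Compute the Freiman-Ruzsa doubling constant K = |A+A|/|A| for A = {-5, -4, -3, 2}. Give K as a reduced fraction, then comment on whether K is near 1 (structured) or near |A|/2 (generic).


|A| = 4.
Compute A + A by enumerating all 16 pairs.
A + A = {-10, -9, -8, -7, -6, -3, -2, -1, 4}, so |A + A| = 9.
K = |A + A| / |A| = 9/4 (already in lowest terms) ≈ 2.2500.
Reference: AP of size 4 gives K = 7/4 ≈ 1.7500; a fully generic set of size 4 gives K ≈ 2.5000.

|A| = 4, |A + A| = 9, K = 9/4.


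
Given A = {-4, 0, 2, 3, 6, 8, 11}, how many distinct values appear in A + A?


A + A = {a + a' : a, a' ∈ A}; |A| = 7.
General bounds: 2|A| - 1 ≤ |A + A| ≤ |A|(|A|+1)/2, i.e. 13 ≤ |A + A| ≤ 28.
Lower bound 2|A|-1 is attained iff A is an arithmetic progression.
Enumerate sums a + a' for a ≤ a' (symmetric, so this suffices):
a = -4: -4+-4=-8, -4+0=-4, -4+2=-2, -4+3=-1, -4+6=2, -4+8=4, -4+11=7
a = 0: 0+0=0, 0+2=2, 0+3=3, 0+6=6, 0+8=8, 0+11=11
a = 2: 2+2=4, 2+3=5, 2+6=8, 2+8=10, 2+11=13
a = 3: 3+3=6, 3+6=9, 3+8=11, 3+11=14
a = 6: 6+6=12, 6+8=14, 6+11=17
a = 8: 8+8=16, 8+11=19
a = 11: 11+11=22
Distinct sums: {-8, -4, -2, -1, 0, 2, 3, 4, 5, 6, 7, 8, 9, 10, 11, 12, 13, 14, 16, 17, 19, 22}
|A + A| = 22

|A + A| = 22


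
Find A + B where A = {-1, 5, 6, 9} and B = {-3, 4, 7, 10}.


A + B = {a + b : a ∈ A, b ∈ B}.
Enumerate all |A|·|B| = 4·4 = 16 pairs (a, b) and collect distinct sums.
a = -1: -1+-3=-4, -1+4=3, -1+7=6, -1+10=9
a = 5: 5+-3=2, 5+4=9, 5+7=12, 5+10=15
a = 6: 6+-3=3, 6+4=10, 6+7=13, 6+10=16
a = 9: 9+-3=6, 9+4=13, 9+7=16, 9+10=19
Collecting distinct sums: A + B = {-4, 2, 3, 6, 9, 10, 12, 13, 15, 16, 19}
|A + B| = 11

A + B = {-4, 2, 3, 6, 9, 10, 12, 13, 15, 16, 19}


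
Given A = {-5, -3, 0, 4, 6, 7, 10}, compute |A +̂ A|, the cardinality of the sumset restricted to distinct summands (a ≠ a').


Restricted sumset: A +̂ A = {a + a' : a ∈ A, a' ∈ A, a ≠ a'}.
Equivalently, take A + A and drop any sum 2a that is achievable ONLY as a + a for a ∈ A (i.e. sums representable only with equal summands).
Enumerate pairs (a, a') with a < a' (symmetric, so each unordered pair gives one sum; this covers all a ≠ a'):
  -5 + -3 = -8
  -5 + 0 = -5
  -5 + 4 = -1
  -5 + 6 = 1
  -5 + 7 = 2
  -5 + 10 = 5
  -3 + 0 = -3
  -3 + 4 = 1
  -3 + 6 = 3
  -3 + 7 = 4
  -3 + 10 = 7
  0 + 4 = 4
  0 + 6 = 6
  0 + 7 = 7
  0 + 10 = 10
  4 + 6 = 10
  4 + 7 = 11
  4 + 10 = 14
  6 + 7 = 13
  6 + 10 = 16
  7 + 10 = 17
Collected distinct sums: {-8, -5, -3, -1, 1, 2, 3, 4, 5, 6, 7, 10, 11, 13, 14, 16, 17}
|A +̂ A| = 17
(Reference bound: |A +̂ A| ≥ 2|A| - 3 for |A| ≥ 2, with |A| = 7 giving ≥ 11.)

|A +̂ A| = 17


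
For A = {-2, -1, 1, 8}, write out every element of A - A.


A - A = {a - a' : a, a' ∈ A}.
Compute a - a' for each ordered pair (a, a'):
a = -2: -2--2=0, -2--1=-1, -2-1=-3, -2-8=-10
a = -1: -1--2=1, -1--1=0, -1-1=-2, -1-8=-9
a = 1: 1--2=3, 1--1=2, 1-1=0, 1-8=-7
a = 8: 8--2=10, 8--1=9, 8-1=7, 8-8=0
Collecting distinct values (and noting 0 appears from a-a):
A - A = {-10, -9, -7, -3, -2, -1, 0, 1, 2, 3, 7, 9, 10}
|A - A| = 13

A - A = {-10, -9, -7, -3, -2, -1, 0, 1, 2, 3, 7, 9, 10}


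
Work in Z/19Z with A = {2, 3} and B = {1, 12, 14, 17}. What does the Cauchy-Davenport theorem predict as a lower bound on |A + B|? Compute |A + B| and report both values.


Cauchy-Davenport: |A + B| ≥ min(p, |A| + |B| - 1) for A, B nonempty in Z/pZ.
|A| = 2, |B| = 4, p = 19.
CD lower bound = min(19, 2 + 4 - 1) = min(19, 5) = 5.
Compute A + B mod 19 directly:
a = 2: 2+1=3, 2+12=14, 2+14=16, 2+17=0
a = 3: 3+1=4, 3+12=15, 3+14=17, 3+17=1
A + B = {0, 1, 3, 4, 14, 15, 16, 17}, so |A + B| = 8.
Verify: 8 ≥ 5? Yes ✓.

CD lower bound = 5, actual |A + B| = 8.


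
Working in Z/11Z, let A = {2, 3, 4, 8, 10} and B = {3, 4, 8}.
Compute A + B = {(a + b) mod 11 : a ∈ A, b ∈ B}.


Work in Z/11Z: reduce every sum a + b modulo 11.
Enumerate all 15 pairs:
a = 2: 2+3=5, 2+4=6, 2+8=10
a = 3: 3+3=6, 3+4=7, 3+8=0
a = 4: 4+3=7, 4+4=8, 4+8=1
a = 8: 8+3=0, 8+4=1, 8+8=5
a = 10: 10+3=2, 10+4=3, 10+8=7
Distinct residues collected: {0, 1, 2, 3, 5, 6, 7, 8, 10}
|A + B| = 9 (out of 11 total residues).

A + B = {0, 1, 2, 3, 5, 6, 7, 8, 10}


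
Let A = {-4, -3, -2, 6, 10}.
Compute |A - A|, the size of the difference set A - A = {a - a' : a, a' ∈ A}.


A - A = {a - a' : a, a' ∈ A}; |A| = 5.
Bounds: 2|A|-1 ≤ |A - A| ≤ |A|² - |A| + 1, i.e. 9 ≤ |A - A| ≤ 21.
Note: 0 ∈ A - A always (from a - a). The set is symmetric: if d ∈ A - A then -d ∈ A - A.
Enumerate nonzero differences d = a - a' with a > a' (then include -d):
Positive differences: {1, 2, 4, 8, 9, 10, 12, 13, 14}
Full difference set: {0} ∪ (positive diffs) ∪ (negative diffs).
|A - A| = 1 + 2·9 = 19 (matches direct enumeration: 19).

|A - A| = 19


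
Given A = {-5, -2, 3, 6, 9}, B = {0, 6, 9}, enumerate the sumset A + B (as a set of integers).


A + B = {a + b : a ∈ A, b ∈ B}.
Enumerate all |A|·|B| = 5·3 = 15 pairs (a, b) and collect distinct sums.
a = -5: -5+0=-5, -5+6=1, -5+9=4
a = -2: -2+0=-2, -2+6=4, -2+9=7
a = 3: 3+0=3, 3+6=9, 3+9=12
a = 6: 6+0=6, 6+6=12, 6+9=15
a = 9: 9+0=9, 9+6=15, 9+9=18
Collecting distinct sums: A + B = {-5, -2, 1, 3, 4, 6, 7, 9, 12, 15, 18}
|A + B| = 11

A + B = {-5, -2, 1, 3, 4, 6, 7, 9, 12, 15, 18}


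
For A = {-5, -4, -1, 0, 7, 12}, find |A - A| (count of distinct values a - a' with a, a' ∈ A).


A - A = {a - a' : a, a' ∈ A}; |A| = 6.
Bounds: 2|A|-1 ≤ |A - A| ≤ |A|² - |A| + 1, i.e. 11 ≤ |A - A| ≤ 31.
Note: 0 ∈ A - A always (from a - a). The set is symmetric: if d ∈ A - A then -d ∈ A - A.
Enumerate nonzero differences d = a - a' with a > a' (then include -d):
Positive differences: {1, 3, 4, 5, 7, 8, 11, 12, 13, 16, 17}
Full difference set: {0} ∪ (positive diffs) ∪ (negative diffs).
|A - A| = 1 + 2·11 = 23 (matches direct enumeration: 23).

|A - A| = 23


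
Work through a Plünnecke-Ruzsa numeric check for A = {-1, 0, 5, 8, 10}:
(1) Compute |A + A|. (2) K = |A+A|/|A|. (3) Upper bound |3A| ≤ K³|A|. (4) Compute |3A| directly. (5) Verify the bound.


|A| = 5.
Step 1: Compute A + A by enumerating all 25 pairs.
A + A = {-2, -1, 0, 4, 5, 7, 8, 9, 10, 13, 15, 16, 18, 20}, so |A + A| = 14.
Step 2: Doubling constant K = |A + A|/|A| = 14/5 = 14/5 ≈ 2.8000.
Step 3: Plünnecke-Ruzsa gives |3A| ≤ K³·|A| = (2.8000)³ · 5 ≈ 109.7600.
Step 4: Compute 3A = A + A + A directly by enumerating all triples (a,b,c) ∈ A³; |3A| = 28.
Step 5: Check 28 ≤ 109.7600? Yes ✓.

K = 14/5, Plünnecke-Ruzsa bound K³|A| ≈ 109.7600, |3A| = 28, inequality holds.


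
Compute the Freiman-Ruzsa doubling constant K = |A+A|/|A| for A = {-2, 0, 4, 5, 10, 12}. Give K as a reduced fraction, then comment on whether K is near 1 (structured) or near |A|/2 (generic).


|A| = 6.
Compute A + A by enumerating all 36 pairs.
A + A = {-4, -2, 0, 2, 3, 4, 5, 8, 9, 10, 12, 14, 15, 16, 17, 20, 22, 24}, so |A + A| = 18.
K = |A + A| / |A| = 18/6 = 3/1 ≈ 3.0000.
Reference: AP of size 6 gives K = 11/6 ≈ 1.8333; a fully generic set of size 6 gives K ≈ 3.5000.

|A| = 6, |A + A| = 18, K = 18/6 = 3/1.


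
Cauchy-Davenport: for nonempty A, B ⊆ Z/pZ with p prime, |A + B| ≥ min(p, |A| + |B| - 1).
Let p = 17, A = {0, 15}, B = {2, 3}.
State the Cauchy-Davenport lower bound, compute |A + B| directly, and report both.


Cauchy-Davenport: |A + B| ≥ min(p, |A| + |B| - 1) for A, B nonempty in Z/pZ.
|A| = 2, |B| = 2, p = 17.
CD lower bound = min(17, 2 + 2 - 1) = min(17, 3) = 3.
Compute A + B mod 17 directly:
a = 0: 0+2=2, 0+3=3
a = 15: 15+2=0, 15+3=1
A + B = {0, 1, 2, 3}, so |A + B| = 4.
Verify: 4 ≥ 3? Yes ✓.

CD lower bound = 3, actual |A + B| = 4.


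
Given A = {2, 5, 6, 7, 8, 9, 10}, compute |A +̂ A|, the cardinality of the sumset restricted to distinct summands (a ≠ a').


Restricted sumset: A +̂ A = {a + a' : a ∈ A, a' ∈ A, a ≠ a'}.
Equivalently, take A + A and drop any sum 2a that is achievable ONLY as a + a for a ∈ A (i.e. sums representable only with equal summands).
Enumerate pairs (a, a') with a < a' (symmetric, so each unordered pair gives one sum; this covers all a ≠ a'):
  2 + 5 = 7
  2 + 6 = 8
  2 + 7 = 9
  2 + 8 = 10
  2 + 9 = 11
  2 + 10 = 12
  5 + 6 = 11
  5 + 7 = 12
  5 + 8 = 13
  5 + 9 = 14
  5 + 10 = 15
  6 + 7 = 13
  6 + 8 = 14
  6 + 9 = 15
  6 + 10 = 16
  7 + 8 = 15
  7 + 9 = 16
  7 + 10 = 17
  8 + 9 = 17
  8 + 10 = 18
  9 + 10 = 19
Collected distinct sums: {7, 8, 9, 10, 11, 12, 13, 14, 15, 16, 17, 18, 19}
|A +̂ A| = 13
(Reference bound: |A +̂ A| ≥ 2|A| - 3 for |A| ≥ 2, with |A| = 7 giving ≥ 11.)

|A +̂ A| = 13


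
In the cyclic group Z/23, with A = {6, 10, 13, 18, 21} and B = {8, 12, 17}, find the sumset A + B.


Work in Z/23Z: reduce every sum a + b modulo 23.
Enumerate all 15 pairs:
a = 6: 6+8=14, 6+12=18, 6+17=0
a = 10: 10+8=18, 10+12=22, 10+17=4
a = 13: 13+8=21, 13+12=2, 13+17=7
a = 18: 18+8=3, 18+12=7, 18+17=12
a = 21: 21+8=6, 21+12=10, 21+17=15
Distinct residues collected: {0, 2, 3, 4, 6, 7, 10, 12, 14, 15, 18, 21, 22}
|A + B| = 13 (out of 23 total residues).

A + B = {0, 2, 3, 4, 6, 7, 10, 12, 14, 15, 18, 21, 22}


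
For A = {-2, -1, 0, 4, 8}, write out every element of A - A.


A - A = {a - a' : a, a' ∈ A}.
Compute a - a' for each ordered pair (a, a'):
a = -2: -2--2=0, -2--1=-1, -2-0=-2, -2-4=-6, -2-8=-10
a = -1: -1--2=1, -1--1=0, -1-0=-1, -1-4=-5, -1-8=-9
a = 0: 0--2=2, 0--1=1, 0-0=0, 0-4=-4, 0-8=-8
a = 4: 4--2=6, 4--1=5, 4-0=4, 4-4=0, 4-8=-4
a = 8: 8--2=10, 8--1=9, 8-0=8, 8-4=4, 8-8=0
Collecting distinct values (and noting 0 appears from a-a):
A - A = {-10, -9, -8, -6, -5, -4, -2, -1, 0, 1, 2, 4, 5, 6, 8, 9, 10}
|A - A| = 17

A - A = {-10, -9, -8, -6, -5, -4, -2, -1, 0, 1, 2, 4, 5, 6, 8, 9, 10}


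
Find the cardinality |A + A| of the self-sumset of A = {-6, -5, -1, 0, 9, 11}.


A + A = {a + a' : a, a' ∈ A}; |A| = 6.
General bounds: 2|A| - 1 ≤ |A + A| ≤ |A|(|A|+1)/2, i.e. 11 ≤ |A + A| ≤ 21.
Lower bound 2|A|-1 is attained iff A is an arithmetic progression.
Enumerate sums a + a' for a ≤ a' (symmetric, so this suffices):
a = -6: -6+-6=-12, -6+-5=-11, -6+-1=-7, -6+0=-6, -6+9=3, -6+11=5
a = -5: -5+-5=-10, -5+-1=-6, -5+0=-5, -5+9=4, -5+11=6
a = -1: -1+-1=-2, -1+0=-1, -1+9=8, -1+11=10
a = 0: 0+0=0, 0+9=9, 0+11=11
a = 9: 9+9=18, 9+11=20
a = 11: 11+11=22
Distinct sums: {-12, -11, -10, -7, -6, -5, -2, -1, 0, 3, 4, 5, 6, 8, 9, 10, 11, 18, 20, 22}
|A + A| = 20

|A + A| = 20


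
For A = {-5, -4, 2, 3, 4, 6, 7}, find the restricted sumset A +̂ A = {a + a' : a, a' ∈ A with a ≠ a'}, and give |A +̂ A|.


Restricted sumset: A +̂ A = {a + a' : a ∈ A, a' ∈ A, a ≠ a'}.
Equivalently, take A + A and drop any sum 2a that is achievable ONLY as a + a for a ∈ A (i.e. sums representable only with equal summands).
Enumerate pairs (a, a') with a < a' (symmetric, so each unordered pair gives one sum; this covers all a ≠ a'):
  -5 + -4 = -9
  -5 + 2 = -3
  -5 + 3 = -2
  -5 + 4 = -1
  -5 + 6 = 1
  -5 + 7 = 2
  -4 + 2 = -2
  -4 + 3 = -1
  -4 + 4 = 0
  -4 + 6 = 2
  -4 + 7 = 3
  2 + 3 = 5
  2 + 4 = 6
  2 + 6 = 8
  2 + 7 = 9
  3 + 4 = 7
  3 + 6 = 9
  3 + 7 = 10
  4 + 6 = 10
  4 + 7 = 11
  6 + 7 = 13
Collected distinct sums: {-9, -3, -2, -1, 0, 1, 2, 3, 5, 6, 7, 8, 9, 10, 11, 13}
|A +̂ A| = 16
(Reference bound: |A +̂ A| ≥ 2|A| - 3 for |A| ≥ 2, with |A| = 7 giving ≥ 11.)

|A +̂ A| = 16


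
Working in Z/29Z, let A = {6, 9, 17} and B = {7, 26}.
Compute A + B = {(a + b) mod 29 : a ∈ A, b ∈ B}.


Work in Z/29Z: reduce every sum a + b modulo 29.
Enumerate all 6 pairs:
a = 6: 6+7=13, 6+26=3
a = 9: 9+7=16, 9+26=6
a = 17: 17+7=24, 17+26=14
Distinct residues collected: {3, 6, 13, 14, 16, 24}
|A + B| = 6 (out of 29 total residues).

A + B = {3, 6, 13, 14, 16, 24}


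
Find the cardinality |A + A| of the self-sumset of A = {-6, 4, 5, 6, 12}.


A + A = {a + a' : a, a' ∈ A}; |A| = 5.
General bounds: 2|A| - 1 ≤ |A + A| ≤ |A|(|A|+1)/2, i.e. 9 ≤ |A + A| ≤ 15.
Lower bound 2|A|-1 is attained iff A is an arithmetic progression.
Enumerate sums a + a' for a ≤ a' (symmetric, so this suffices):
a = -6: -6+-6=-12, -6+4=-2, -6+5=-1, -6+6=0, -6+12=6
a = 4: 4+4=8, 4+5=9, 4+6=10, 4+12=16
a = 5: 5+5=10, 5+6=11, 5+12=17
a = 6: 6+6=12, 6+12=18
a = 12: 12+12=24
Distinct sums: {-12, -2, -1, 0, 6, 8, 9, 10, 11, 12, 16, 17, 18, 24}
|A + A| = 14

|A + A| = 14


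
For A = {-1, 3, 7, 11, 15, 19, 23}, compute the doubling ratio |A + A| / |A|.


|A| = 7.
Compute A + A by enumerating all 49 pairs.
A + A = {-2, 2, 6, 10, 14, 18, 22, 26, 30, 34, 38, 42, 46}, so |A + A| = 13.
K = |A + A| / |A| = 13/7 (already in lowest terms) ≈ 1.8571.
Reference: AP of size 7 gives K = 13/7 ≈ 1.8571; a fully generic set of size 7 gives K ≈ 4.0000.

|A| = 7, |A + A| = 13, K = 13/7.


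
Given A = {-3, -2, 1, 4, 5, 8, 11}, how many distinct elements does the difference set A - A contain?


A - A = {a - a' : a, a' ∈ A}; |A| = 7.
Bounds: 2|A|-1 ≤ |A - A| ≤ |A|² - |A| + 1, i.e. 13 ≤ |A - A| ≤ 43.
Note: 0 ∈ A - A always (from a - a). The set is symmetric: if d ∈ A - A then -d ∈ A - A.
Enumerate nonzero differences d = a - a' with a > a' (then include -d):
Positive differences: {1, 3, 4, 6, 7, 8, 10, 11, 13, 14}
Full difference set: {0} ∪ (positive diffs) ∪ (negative diffs).
|A - A| = 1 + 2·10 = 21 (matches direct enumeration: 21).

|A - A| = 21


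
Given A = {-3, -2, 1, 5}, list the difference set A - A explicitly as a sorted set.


A - A = {a - a' : a, a' ∈ A}.
Compute a - a' for each ordered pair (a, a'):
a = -3: -3--3=0, -3--2=-1, -3-1=-4, -3-5=-8
a = -2: -2--3=1, -2--2=0, -2-1=-3, -2-5=-7
a = 1: 1--3=4, 1--2=3, 1-1=0, 1-5=-4
a = 5: 5--3=8, 5--2=7, 5-1=4, 5-5=0
Collecting distinct values (and noting 0 appears from a-a):
A - A = {-8, -7, -4, -3, -1, 0, 1, 3, 4, 7, 8}
|A - A| = 11

A - A = {-8, -7, -4, -3, -1, 0, 1, 3, 4, 7, 8}


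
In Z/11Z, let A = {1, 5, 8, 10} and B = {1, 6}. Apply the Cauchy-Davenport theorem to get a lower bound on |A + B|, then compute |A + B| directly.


Cauchy-Davenport: |A + B| ≥ min(p, |A| + |B| - 1) for A, B nonempty in Z/pZ.
|A| = 4, |B| = 2, p = 11.
CD lower bound = min(11, 4 + 2 - 1) = min(11, 5) = 5.
Compute A + B mod 11 directly:
a = 1: 1+1=2, 1+6=7
a = 5: 5+1=6, 5+6=0
a = 8: 8+1=9, 8+6=3
a = 10: 10+1=0, 10+6=5
A + B = {0, 2, 3, 5, 6, 7, 9}, so |A + B| = 7.
Verify: 7 ≥ 5? Yes ✓.

CD lower bound = 5, actual |A + B| = 7.


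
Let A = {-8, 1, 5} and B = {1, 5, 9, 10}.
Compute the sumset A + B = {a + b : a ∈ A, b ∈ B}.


A + B = {a + b : a ∈ A, b ∈ B}.
Enumerate all |A|·|B| = 3·4 = 12 pairs (a, b) and collect distinct sums.
a = -8: -8+1=-7, -8+5=-3, -8+9=1, -8+10=2
a = 1: 1+1=2, 1+5=6, 1+9=10, 1+10=11
a = 5: 5+1=6, 5+5=10, 5+9=14, 5+10=15
Collecting distinct sums: A + B = {-7, -3, 1, 2, 6, 10, 11, 14, 15}
|A + B| = 9

A + B = {-7, -3, 1, 2, 6, 10, 11, 14, 15}


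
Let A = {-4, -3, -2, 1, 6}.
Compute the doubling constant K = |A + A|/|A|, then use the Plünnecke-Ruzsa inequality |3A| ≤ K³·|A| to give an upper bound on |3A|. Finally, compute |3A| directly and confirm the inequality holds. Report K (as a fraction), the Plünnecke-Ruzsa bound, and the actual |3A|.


|A| = 5.
Step 1: Compute A + A by enumerating all 25 pairs.
A + A = {-8, -7, -6, -5, -4, -3, -2, -1, 2, 3, 4, 7, 12}, so |A + A| = 13.
Step 2: Doubling constant K = |A + A|/|A| = 13/5 = 13/5 ≈ 2.6000.
Step 3: Plünnecke-Ruzsa gives |3A| ≤ K³·|A| = (2.6000)³ · 5 ≈ 87.8800.
Step 4: Compute 3A = A + A + A directly by enumerating all triples (a,b,c) ∈ A³; |3A| = 23.
Step 5: Check 23 ≤ 87.8800? Yes ✓.

K = 13/5, Plünnecke-Ruzsa bound K³|A| ≈ 87.8800, |3A| = 23, inequality holds.


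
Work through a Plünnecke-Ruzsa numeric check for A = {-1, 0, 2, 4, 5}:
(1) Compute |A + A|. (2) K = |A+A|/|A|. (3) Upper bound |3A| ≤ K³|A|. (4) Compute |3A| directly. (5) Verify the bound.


|A| = 5.
Step 1: Compute A + A by enumerating all 25 pairs.
A + A = {-2, -1, 0, 1, 2, 3, 4, 5, 6, 7, 8, 9, 10}, so |A + A| = 13.
Step 2: Doubling constant K = |A + A|/|A| = 13/5 = 13/5 ≈ 2.6000.
Step 3: Plünnecke-Ruzsa gives |3A| ≤ K³·|A| = (2.6000)³ · 5 ≈ 87.8800.
Step 4: Compute 3A = A + A + A directly by enumerating all triples (a,b,c) ∈ A³; |3A| = 19.
Step 5: Check 19 ≤ 87.8800? Yes ✓.

K = 13/5, Plünnecke-Ruzsa bound K³|A| ≈ 87.8800, |3A| = 19, inequality holds.


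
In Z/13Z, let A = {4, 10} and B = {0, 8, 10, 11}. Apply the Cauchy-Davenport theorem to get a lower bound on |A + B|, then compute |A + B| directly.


Cauchy-Davenport: |A + B| ≥ min(p, |A| + |B| - 1) for A, B nonempty in Z/pZ.
|A| = 2, |B| = 4, p = 13.
CD lower bound = min(13, 2 + 4 - 1) = min(13, 5) = 5.
Compute A + B mod 13 directly:
a = 4: 4+0=4, 4+8=12, 4+10=1, 4+11=2
a = 10: 10+0=10, 10+8=5, 10+10=7, 10+11=8
A + B = {1, 2, 4, 5, 7, 8, 10, 12}, so |A + B| = 8.
Verify: 8 ≥ 5? Yes ✓.

CD lower bound = 5, actual |A + B| = 8.


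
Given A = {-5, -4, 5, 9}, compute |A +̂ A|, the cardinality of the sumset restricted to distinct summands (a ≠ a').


Restricted sumset: A +̂ A = {a + a' : a ∈ A, a' ∈ A, a ≠ a'}.
Equivalently, take A + A and drop any sum 2a that is achievable ONLY as a + a for a ∈ A (i.e. sums representable only with equal summands).
Enumerate pairs (a, a') with a < a' (symmetric, so each unordered pair gives one sum; this covers all a ≠ a'):
  -5 + -4 = -9
  -5 + 5 = 0
  -5 + 9 = 4
  -4 + 5 = 1
  -4 + 9 = 5
  5 + 9 = 14
Collected distinct sums: {-9, 0, 1, 4, 5, 14}
|A +̂ A| = 6
(Reference bound: |A +̂ A| ≥ 2|A| - 3 for |A| ≥ 2, with |A| = 4 giving ≥ 5.)

|A +̂ A| = 6


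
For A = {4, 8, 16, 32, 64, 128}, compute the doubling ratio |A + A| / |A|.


|A| = 6.
Compute A + A by enumerating all 36 pairs.
A + A = {8, 12, 16, 20, 24, 32, 36, 40, 48, 64, 68, 72, 80, 96, 128, 132, 136, 144, 160, 192, 256}, so |A + A| = 21.
K = |A + A| / |A| = 21/6 = 7/2 ≈ 3.5000.
Reference: AP of size 6 gives K = 11/6 ≈ 1.8333; a fully generic set of size 6 gives K ≈ 3.5000.

|A| = 6, |A + A| = 21, K = 21/6 = 7/2.


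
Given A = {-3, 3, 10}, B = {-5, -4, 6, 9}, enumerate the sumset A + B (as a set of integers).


A + B = {a + b : a ∈ A, b ∈ B}.
Enumerate all |A|·|B| = 3·4 = 12 pairs (a, b) and collect distinct sums.
a = -3: -3+-5=-8, -3+-4=-7, -3+6=3, -3+9=6
a = 3: 3+-5=-2, 3+-4=-1, 3+6=9, 3+9=12
a = 10: 10+-5=5, 10+-4=6, 10+6=16, 10+9=19
Collecting distinct sums: A + B = {-8, -7, -2, -1, 3, 5, 6, 9, 12, 16, 19}
|A + B| = 11

A + B = {-8, -7, -2, -1, 3, 5, 6, 9, 12, 16, 19}


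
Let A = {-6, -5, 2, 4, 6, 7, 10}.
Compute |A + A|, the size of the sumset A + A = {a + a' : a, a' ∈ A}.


A + A = {a + a' : a, a' ∈ A}; |A| = 7.
General bounds: 2|A| - 1 ≤ |A + A| ≤ |A|(|A|+1)/2, i.e. 13 ≤ |A + A| ≤ 28.
Lower bound 2|A|-1 is attained iff A is an arithmetic progression.
Enumerate sums a + a' for a ≤ a' (symmetric, so this suffices):
a = -6: -6+-6=-12, -6+-5=-11, -6+2=-4, -6+4=-2, -6+6=0, -6+7=1, -6+10=4
a = -5: -5+-5=-10, -5+2=-3, -5+4=-1, -5+6=1, -5+7=2, -5+10=5
a = 2: 2+2=4, 2+4=6, 2+6=8, 2+7=9, 2+10=12
a = 4: 4+4=8, 4+6=10, 4+7=11, 4+10=14
a = 6: 6+6=12, 6+7=13, 6+10=16
a = 7: 7+7=14, 7+10=17
a = 10: 10+10=20
Distinct sums: {-12, -11, -10, -4, -3, -2, -1, 0, 1, 2, 4, 5, 6, 8, 9, 10, 11, 12, 13, 14, 16, 17, 20}
|A + A| = 23

|A + A| = 23


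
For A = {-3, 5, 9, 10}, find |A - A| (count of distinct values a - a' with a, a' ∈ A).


A - A = {a - a' : a, a' ∈ A}; |A| = 4.
Bounds: 2|A|-1 ≤ |A - A| ≤ |A|² - |A| + 1, i.e. 7 ≤ |A - A| ≤ 13.
Note: 0 ∈ A - A always (from a - a). The set is symmetric: if d ∈ A - A then -d ∈ A - A.
Enumerate nonzero differences d = a - a' with a > a' (then include -d):
Positive differences: {1, 4, 5, 8, 12, 13}
Full difference set: {0} ∪ (positive diffs) ∪ (negative diffs).
|A - A| = 1 + 2·6 = 13 (matches direct enumeration: 13).

|A - A| = 13


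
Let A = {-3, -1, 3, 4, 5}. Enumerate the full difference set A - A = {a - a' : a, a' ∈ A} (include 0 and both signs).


A - A = {a - a' : a, a' ∈ A}.
Compute a - a' for each ordered pair (a, a'):
a = -3: -3--3=0, -3--1=-2, -3-3=-6, -3-4=-7, -3-5=-8
a = -1: -1--3=2, -1--1=0, -1-3=-4, -1-4=-5, -1-5=-6
a = 3: 3--3=6, 3--1=4, 3-3=0, 3-4=-1, 3-5=-2
a = 4: 4--3=7, 4--1=5, 4-3=1, 4-4=0, 4-5=-1
a = 5: 5--3=8, 5--1=6, 5-3=2, 5-4=1, 5-5=0
Collecting distinct values (and noting 0 appears from a-a):
A - A = {-8, -7, -6, -5, -4, -2, -1, 0, 1, 2, 4, 5, 6, 7, 8}
|A - A| = 15

A - A = {-8, -7, -6, -5, -4, -2, -1, 0, 1, 2, 4, 5, 6, 7, 8}


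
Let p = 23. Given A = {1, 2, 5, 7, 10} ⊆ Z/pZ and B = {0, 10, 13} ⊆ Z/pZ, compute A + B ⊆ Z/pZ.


Work in Z/23Z: reduce every sum a + b modulo 23.
Enumerate all 15 pairs:
a = 1: 1+0=1, 1+10=11, 1+13=14
a = 2: 2+0=2, 2+10=12, 2+13=15
a = 5: 5+0=5, 5+10=15, 5+13=18
a = 7: 7+0=7, 7+10=17, 7+13=20
a = 10: 10+0=10, 10+10=20, 10+13=0
Distinct residues collected: {0, 1, 2, 5, 7, 10, 11, 12, 14, 15, 17, 18, 20}
|A + B| = 13 (out of 23 total residues).

A + B = {0, 1, 2, 5, 7, 10, 11, 12, 14, 15, 17, 18, 20}


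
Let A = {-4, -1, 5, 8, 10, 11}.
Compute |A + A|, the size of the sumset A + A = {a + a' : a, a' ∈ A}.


A + A = {a + a' : a, a' ∈ A}; |A| = 6.
General bounds: 2|A| - 1 ≤ |A + A| ≤ |A|(|A|+1)/2, i.e. 11 ≤ |A + A| ≤ 21.
Lower bound 2|A|-1 is attained iff A is an arithmetic progression.
Enumerate sums a + a' for a ≤ a' (symmetric, so this suffices):
a = -4: -4+-4=-8, -4+-1=-5, -4+5=1, -4+8=4, -4+10=6, -4+11=7
a = -1: -1+-1=-2, -1+5=4, -1+8=7, -1+10=9, -1+11=10
a = 5: 5+5=10, 5+8=13, 5+10=15, 5+11=16
a = 8: 8+8=16, 8+10=18, 8+11=19
a = 10: 10+10=20, 10+11=21
a = 11: 11+11=22
Distinct sums: {-8, -5, -2, 1, 4, 6, 7, 9, 10, 13, 15, 16, 18, 19, 20, 21, 22}
|A + A| = 17

|A + A| = 17


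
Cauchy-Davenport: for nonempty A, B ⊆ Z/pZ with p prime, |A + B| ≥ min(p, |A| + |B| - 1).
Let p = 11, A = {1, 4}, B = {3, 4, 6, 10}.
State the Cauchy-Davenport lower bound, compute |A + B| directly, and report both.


Cauchy-Davenport: |A + B| ≥ min(p, |A| + |B| - 1) for A, B nonempty in Z/pZ.
|A| = 2, |B| = 4, p = 11.
CD lower bound = min(11, 2 + 4 - 1) = min(11, 5) = 5.
Compute A + B mod 11 directly:
a = 1: 1+3=4, 1+4=5, 1+6=7, 1+10=0
a = 4: 4+3=7, 4+4=8, 4+6=10, 4+10=3
A + B = {0, 3, 4, 5, 7, 8, 10}, so |A + B| = 7.
Verify: 7 ≥ 5? Yes ✓.

CD lower bound = 5, actual |A + B| = 7.


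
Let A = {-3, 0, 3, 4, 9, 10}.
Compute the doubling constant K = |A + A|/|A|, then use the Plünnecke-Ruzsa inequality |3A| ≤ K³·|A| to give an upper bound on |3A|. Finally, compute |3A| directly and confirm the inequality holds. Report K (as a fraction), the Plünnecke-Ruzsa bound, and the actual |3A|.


|A| = 6.
Step 1: Compute A + A by enumerating all 36 pairs.
A + A = {-6, -3, 0, 1, 3, 4, 6, 7, 8, 9, 10, 12, 13, 14, 18, 19, 20}, so |A + A| = 17.
Step 2: Doubling constant K = |A + A|/|A| = 17/6 = 17/6 ≈ 2.8333.
Step 3: Plünnecke-Ruzsa gives |3A| ≤ K³·|A| = (2.8333)³ · 6 ≈ 136.4722.
Step 4: Compute 3A = A + A + A directly by enumerating all triples (a,b,c) ∈ A³; |3A| = 32.
Step 5: Check 32 ≤ 136.4722? Yes ✓.

K = 17/6, Plünnecke-Ruzsa bound K³|A| ≈ 136.4722, |3A| = 32, inequality holds.


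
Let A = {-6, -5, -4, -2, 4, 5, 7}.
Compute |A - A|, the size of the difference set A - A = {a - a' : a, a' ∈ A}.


A - A = {a - a' : a, a' ∈ A}; |A| = 7.
Bounds: 2|A|-1 ≤ |A - A| ≤ |A|² - |A| + 1, i.e. 13 ≤ |A - A| ≤ 43.
Note: 0 ∈ A - A always (from a - a). The set is symmetric: if d ∈ A - A then -d ∈ A - A.
Enumerate nonzero differences d = a - a' with a > a' (then include -d):
Positive differences: {1, 2, 3, 4, 6, 7, 8, 9, 10, 11, 12, 13}
Full difference set: {0} ∪ (positive diffs) ∪ (negative diffs).
|A - A| = 1 + 2·12 = 25 (matches direct enumeration: 25).

|A - A| = 25


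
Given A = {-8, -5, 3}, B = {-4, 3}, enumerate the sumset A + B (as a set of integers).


A + B = {a + b : a ∈ A, b ∈ B}.
Enumerate all |A|·|B| = 3·2 = 6 pairs (a, b) and collect distinct sums.
a = -8: -8+-4=-12, -8+3=-5
a = -5: -5+-4=-9, -5+3=-2
a = 3: 3+-4=-1, 3+3=6
Collecting distinct sums: A + B = {-12, -9, -5, -2, -1, 6}
|A + B| = 6

A + B = {-12, -9, -5, -2, -1, 6}


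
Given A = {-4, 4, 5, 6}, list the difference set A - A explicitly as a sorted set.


A - A = {a - a' : a, a' ∈ A}.
Compute a - a' for each ordered pair (a, a'):
a = -4: -4--4=0, -4-4=-8, -4-5=-9, -4-6=-10
a = 4: 4--4=8, 4-4=0, 4-5=-1, 4-6=-2
a = 5: 5--4=9, 5-4=1, 5-5=0, 5-6=-1
a = 6: 6--4=10, 6-4=2, 6-5=1, 6-6=0
Collecting distinct values (and noting 0 appears from a-a):
A - A = {-10, -9, -8, -2, -1, 0, 1, 2, 8, 9, 10}
|A - A| = 11

A - A = {-10, -9, -8, -2, -1, 0, 1, 2, 8, 9, 10}


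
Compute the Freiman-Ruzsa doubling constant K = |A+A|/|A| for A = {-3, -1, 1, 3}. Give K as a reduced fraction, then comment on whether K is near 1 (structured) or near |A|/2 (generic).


|A| = 4.
Compute A + A by enumerating all 16 pairs.
A + A = {-6, -4, -2, 0, 2, 4, 6}, so |A + A| = 7.
K = |A + A| / |A| = 7/4 (already in lowest terms) ≈ 1.7500.
Reference: AP of size 4 gives K = 7/4 ≈ 1.7500; a fully generic set of size 4 gives K ≈ 2.5000.

|A| = 4, |A + A| = 7, K = 7/4.
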